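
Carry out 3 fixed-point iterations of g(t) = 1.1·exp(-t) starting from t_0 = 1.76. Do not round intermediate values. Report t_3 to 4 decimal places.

0.4426

t_1 = g(1.760000) = 0.189249
t_2 = g(0.189249) = 0.910338
t_3 = g(0.910338) = 0.442627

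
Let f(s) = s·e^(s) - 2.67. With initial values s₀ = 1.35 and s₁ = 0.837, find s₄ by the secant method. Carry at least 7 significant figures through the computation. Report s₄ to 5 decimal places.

0.99092

Secant update: s_(k+1) = s_k − f(s_k)·(s_k − s_(k-1))/(f(s_k) − f(s_(k-1))).
f(s_0) = 2.537524, f(s_1) = -0.737009
s_2 = 0.837000 - (-0.737009)·(0.837000 - 1.350000)/(-0.737009 - (2.537524)) = 0.952462; f(s_2) = -0.201137
s_3 = 0.952462 - (-0.201137)·(0.952462 - 0.837000)/(-0.201137 - (-0.737009)) = 0.995801; f(s_3) = 0.025524
s_4 = 0.995801 - (0.025524)·(0.995801 - 0.952462)/(0.025524 - (-0.201137)) = 0.990920; f(s_4) = -0.000745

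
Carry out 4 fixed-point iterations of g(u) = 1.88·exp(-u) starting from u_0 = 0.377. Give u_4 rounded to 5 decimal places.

0.61328

u_1 = g(0.377000) = 1.289522
u_2 = g(1.289522) = 0.517756
u_3 = g(0.517756) = 1.120209
u_4 = g(1.120209) = 0.613278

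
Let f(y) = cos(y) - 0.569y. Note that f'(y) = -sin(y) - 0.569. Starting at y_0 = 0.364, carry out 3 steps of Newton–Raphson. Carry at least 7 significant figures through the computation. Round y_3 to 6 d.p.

0.979577

y_0 = 0.364000: f = 0.727364, f' = -0.925015 → y_1 = 0.364000 - (0.727364)/(-0.925015) = 1.150327
y_1 = 1.150327: f = -0.246347, f' = -1.481897 → y_2 = 1.150327 - (-0.246347)/(-1.481897) = 0.984089
y_2 = 0.984089: f = -0.006325, f' = -1.401768 → y_3 = 0.984089 - (-0.006325)/(-1.401768) = 0.979577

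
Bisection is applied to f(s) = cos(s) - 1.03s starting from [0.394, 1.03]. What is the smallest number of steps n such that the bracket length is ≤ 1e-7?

Initial width b − a = 1.03 − 0.394 = 0.636000.
After n steps the width is (b−a)/2^n; need (b−a)/2^n ≤ 1e-7.
So n ≥ log₂(0.636000/1e-7) = log₂(6360000.0000) ≈ 22.6006.
Hence n = 23.

23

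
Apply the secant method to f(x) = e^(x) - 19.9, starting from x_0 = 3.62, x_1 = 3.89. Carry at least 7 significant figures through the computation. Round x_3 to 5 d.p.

3.07367

f(x_0) = 17.437568, f(x_1) = 29.010887
x_2 = 3.890000 - (29.010887)·(3.890000 - 3.620000)/(29.010887 - (17.437568)) = 3.213190; f(x_2) = 4.958254
x_3 = 3.213190 - (4.958254)·(3.213190 - 3.890000)/(4.958254 - (29.010887)) = 3.073671; f(x_3) = 1.721128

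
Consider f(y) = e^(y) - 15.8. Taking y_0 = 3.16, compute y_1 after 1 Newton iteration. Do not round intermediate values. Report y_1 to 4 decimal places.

f'(y) = e^(y)
y_0 = 3.160000: f = 7.770596, f' = 23.570596 → y_1 = 3.160000 - (7.770596)/(23.570596) = 2.830327

2.8303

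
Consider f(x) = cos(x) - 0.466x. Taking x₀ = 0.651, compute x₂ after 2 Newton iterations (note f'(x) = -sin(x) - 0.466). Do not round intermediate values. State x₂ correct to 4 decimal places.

1.0567

x_0 = 0.651000: f = 0.492112, f' = -1.071982 → x_1 = 0.651000 - (0.492112)/(-1.071982) = 1.110068
x_1 = 1.110068: f = -0.072690, f' = -1.361729 → x_2 = 1.110068 - (-0.072690)/(-1.361729) = 1.056687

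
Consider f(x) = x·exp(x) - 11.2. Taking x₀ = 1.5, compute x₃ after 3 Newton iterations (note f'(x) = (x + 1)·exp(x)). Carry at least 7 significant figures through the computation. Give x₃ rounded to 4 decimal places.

x_0 = 1.500000: f = -4.477466, f' = 11.204223 → x_1 = 1.500000 - (-4.477466)/(11.204223) = 1.899623
x_1 = 1.899623: f = 1.495894, f' = 19.379269 → x_2 = 1.899623 - (1.495894)/(19.379269) = 1.822433
x_2 = 1.822433: f = 0.075192, f' = 17.462083 → x_3 = 1.822433 - (0.075192)/(17.462083) = 1.818127

1.8181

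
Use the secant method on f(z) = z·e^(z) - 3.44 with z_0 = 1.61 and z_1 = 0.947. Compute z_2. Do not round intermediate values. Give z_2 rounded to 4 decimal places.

Secant update: z_(k+1) = z_k − f(z_k)·(z_k − z_(k-1))/(f(z_k) − f(z_(k-1))).
f(z_0) = 4.614526, f(z_1) = -0.998668
z_2 = 0.947000 - (-0.998668)·(0.947000 - 1.610000)/(-0.998668 - (4.614526)) = 1.064957; f(z_2) = -0.350863

1.0650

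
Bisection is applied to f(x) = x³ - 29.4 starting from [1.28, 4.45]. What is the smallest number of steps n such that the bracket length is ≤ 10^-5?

19

Initial width b − a = 4.45 − 1.28 = 3.170000.
After n steps the width is (b−a)/2^n; need (b−a)/2^n ≤ 10^-5.
So n ≥ log₂(3.170000/10^-5) = log₂(317000.0000) ≈ 18.2741.
Hence n = 19.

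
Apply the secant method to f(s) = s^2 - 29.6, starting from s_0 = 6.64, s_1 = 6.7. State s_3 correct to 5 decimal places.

f(s_0) = 14.489600, f(s_1) = 15.290000
s_2 = 6.700000 - (15.290000)·(6.700000 - 6.640000)/(15.290000 - (14.489600)) = 5.553823; f(s_2) = 1.244951
s_3 = 5.553823 - (1.244951)·(5.553823 - 6.700000)/(1.244951 - (15.290000)) = 5.452226; f(s_3) = 0.126770

5.45223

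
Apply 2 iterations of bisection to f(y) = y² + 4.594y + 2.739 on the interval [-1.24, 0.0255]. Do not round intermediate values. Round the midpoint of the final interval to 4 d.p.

-0.7654

f(-1.240000) = -1.419960, f(0.025500) = 2.856797 (opposite signs)
step 1: m = -0.607250, f(m) = 0.318046 > 0 → root in [-1.240000, -0.607250]
step 2: m = -0.923625, f(m) = -0.651050 < 0 → root in [-0.923625, -0.607250]
Midpoint of [-0.923625, -0.607250] = -0.765437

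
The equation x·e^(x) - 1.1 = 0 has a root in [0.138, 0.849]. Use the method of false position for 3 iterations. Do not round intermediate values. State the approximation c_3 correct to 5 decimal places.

f(0.138000) = -0.941579, f(0.849000) = 0.884375
step 1: c = 0.504637, f(c) = -0.264126 < 0 → new bracket [0.504637, 0.849000]
step 2: c = 0.583832, f(c) = -0.053250 < 0 → new bracket [0.583832, 0.849000]
step 3: c = 0.598892, f(c) = -0.009957 < 0 → new bracket [0.598892, 0.849000]

0.59889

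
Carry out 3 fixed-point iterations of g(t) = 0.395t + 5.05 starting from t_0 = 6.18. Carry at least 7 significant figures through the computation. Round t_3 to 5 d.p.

t_1 = g(6.180000) = 7.491100
t_2 = g(7.491100) = 8.008985
t_3 = g(8.008985) = 8.213549

8.21355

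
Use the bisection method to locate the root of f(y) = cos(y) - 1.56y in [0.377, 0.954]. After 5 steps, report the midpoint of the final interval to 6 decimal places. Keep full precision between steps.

f(0.377000) = 0.341653, f(0.954000) = -0.909815 (opposite signs)
step 1: m = 0.665500, f(m) = -0.251572 < 0 → root in [0.377000, 0.665500]
step 2: m = 0.521250, f(m) = 0.054047 > 0 → root in [0.521250, 0.665500]
step 3: m = 0.593375, f(m) = -0.096607 < 0 → root in [0.521250, 0.593375]
step 4: m = 0.557312, f(m) = -0.020728 < 0 → root in [0.521250, 0.557312]
step 5: m = 0.539281, f(m) = 0.016799 > 0 → root in [0.539281, 0.557312]
Midpoint of [0.539281, 0.557312] = 0.548297

0.548297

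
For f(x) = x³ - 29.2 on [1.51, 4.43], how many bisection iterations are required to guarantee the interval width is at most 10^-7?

Initial width b − a = 4.43 − 1.51 = 2.920000.
After n steps the width is (b−a)/2^n; need (b−a)/2^n ≤ 10^-7.
So n ≥ log₂(2.920000/10^-7) = log₂(29200000.0000) ≈ 24.7995.
Hence n = 25.

25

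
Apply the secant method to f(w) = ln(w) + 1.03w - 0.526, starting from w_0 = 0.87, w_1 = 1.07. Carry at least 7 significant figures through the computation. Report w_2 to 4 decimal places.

Secant update: w_(k+1) = w_k − f(w_k)·(w_k − w_(k-1))/(f(w_k) − f(w_(k-1))).
f(w_0) = 0.230838, f(w_1) = 0.643759
w_2 = 1.070000 - (0.643759)·(1.070000 - 0.870000)/(0.643759 - (0.230838)) = 0.758193; f(w_2) = -0.021879

0.7582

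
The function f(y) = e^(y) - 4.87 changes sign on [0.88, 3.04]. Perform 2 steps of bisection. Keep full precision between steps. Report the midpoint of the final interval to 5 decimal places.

1.69000

f(0.880000) = -2.459100, f(3.040000) = 16.035243 (opposite signs)
step 1: m = 1.960000, f(m) = 2.229327 > 0 → root in [0.880000, 1.960000]
step 2: m = 1.420000, f(m) = -0.732880 < 0 → root in [1.420000, 1.960000]
Midpoint of [1.420000, 1.960000] = 1.690000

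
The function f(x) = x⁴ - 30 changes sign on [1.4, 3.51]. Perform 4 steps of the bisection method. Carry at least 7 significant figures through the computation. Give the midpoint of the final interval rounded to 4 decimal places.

2.3891

f(1.400000) = -26.158400, f(3.510000) = 121.784864 (opposite signs)
step 1: m = 2.455000, f(m) = 6.325030 > 0 → root in [1.400000, 2.455000]
step 2: m = 1.927500, f(m) = -16.196871 < 0 → root in [1.927500, 2.455000]
step 3: m = 2.191250, f(m) = -6.944863 < 0 → root in [2.191250, 2.455000]
step 4: m = 2.323125, f(m) = -0.873365 < 0 → root in [2.323125, 2.455000]
Midpoint of [2.323125, 2.455000] = 2.389063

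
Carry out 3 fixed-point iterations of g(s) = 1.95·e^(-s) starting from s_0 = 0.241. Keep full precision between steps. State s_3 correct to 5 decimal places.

s_1 = g(0.241000) = 1.532391
s_2 = g(1.532391) = 0.421236
s_3 = g(0.421236) = 1.279659

1.27966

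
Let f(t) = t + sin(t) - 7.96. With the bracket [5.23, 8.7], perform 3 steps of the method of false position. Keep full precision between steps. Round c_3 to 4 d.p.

7.1947

False-position update: c = (a·f(b) − b·f(a))/(f(b) − f(a)); replace the endpoint whose sign matches f(c).
f(5.230000) = -3.599004, f(8.700000) = 1.402969
step 1: c = 7.726723, f(c) = 0.758637 > 0 → new bracket [5.230000, 7.726723]
step 2: c = 7.292060, f(c) = 0.178293 > 0 → new bracket [5.230000, 7.292060]
step 3: c = 7.194728, f(c) = 0.025178 > 0 → new bracket [5.230000, 7.194728]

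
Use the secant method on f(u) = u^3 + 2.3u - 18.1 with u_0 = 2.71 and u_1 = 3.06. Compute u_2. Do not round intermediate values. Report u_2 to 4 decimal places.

2.4157

f(u_0) = 8.035511, f(u_1) = 17.590616
u_2 = 3.060000 - (17.590616)·(3.060000 - 2.710000)/(17.590616 - (8.035511)) = 2.415662; f(u_2) = 1.552435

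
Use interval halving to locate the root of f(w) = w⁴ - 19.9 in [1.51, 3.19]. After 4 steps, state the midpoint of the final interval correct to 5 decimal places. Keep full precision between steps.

2.08750

f(1.510000) = -14.701144, f(3.190000) = 83.653011 (opposite signs)
step 1: m = 2.350000, f(m) = 10.598006 > 0 → root in [1.510000, 2.350000]
step 2: m = 1.930000, f(m) = -6.025120 < 0 → root in [1.930000, 2.350000]
step 3: m = 2.140000, f(m) = 1.072736 > 0 → root in [1.930000, 2.140000]
step 4: m = 2.035000, f(m) = -2.750255 < 0 → root in [2.035000, 2.140000]
Midpoint of [2.035000, 2.140000] = 2.087500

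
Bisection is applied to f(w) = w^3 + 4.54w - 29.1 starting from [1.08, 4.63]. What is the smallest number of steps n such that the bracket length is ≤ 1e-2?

9

Initial width b − a = 4.63 − 1.08 = 3.550000.
After n steps the width is (b−a)/2^n; need (b−a)/2^n ≤ 1e-2.
So n ≥ log₂(3.550000/1e-2) = log₂(355.0000) ≈ 8.4717.
Hence n = 9.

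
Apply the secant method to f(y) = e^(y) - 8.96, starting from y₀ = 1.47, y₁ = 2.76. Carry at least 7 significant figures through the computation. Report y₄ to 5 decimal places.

2.19847

f(y_0) = -4.610765, f(y_1) = 6.839843
y_2 = 2.760000 - (6.839843)·(2.760000 - 1.470000)/(6.839843 - (-4.610765)) = 1.989439; f(y_2) = -1.648573
y_3 = 1.989439 - (-1.648573)·(1.989439 - 2.760000)/(-1.648573 - (6.839843)) = 2.139093; f(y_3) = -0.468271
y_4 = 2.139093 - (-0.468271)·(2.139093 - 1.989439)/(-0.468271 - (-1.648573)) = 2.198466; f(y_4) = 0.051181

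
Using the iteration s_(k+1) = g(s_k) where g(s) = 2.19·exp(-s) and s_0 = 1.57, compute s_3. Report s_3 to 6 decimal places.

0.546249

s_1 = g(1.570000) = 0.455619
s_2 = g(0.455619) = 1.388581
s_3 = g(1.388581) = 0.546249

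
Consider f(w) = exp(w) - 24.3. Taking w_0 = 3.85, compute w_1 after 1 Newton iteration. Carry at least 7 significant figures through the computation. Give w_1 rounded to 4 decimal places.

Newton update: w ← w − f(w)/f'(w).
f'(w) = exp(w)
w_0 = 3.850000: f = 22.693063, f' = 46.993063 → w_1 = 3.850000 - (22.693063)/(46.993063) = 3.367098

3.3671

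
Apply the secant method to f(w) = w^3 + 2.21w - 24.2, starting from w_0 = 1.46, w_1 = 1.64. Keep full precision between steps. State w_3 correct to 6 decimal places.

2.386373

Secant update: w_(k+1) = w_k − f(w_k)·(w_k − w_(k-1))/(f(w_k) − f(w_(k-1))).
f(w_0) = -17.861264, f(w_1) = -16.164656
w_2 = 1.640000 - (-16.164656)·(1.640000 - 1.460000)/(-16.164656 - (-17.861264)) = 3.354974; f(w_2) = 20.977567
w_3 = 3.354974 - (20.977567)·(3.354974 - 1.640000)/(20.977567 - (-16.164656)) = 2.386373; f(w_3) = -5.336252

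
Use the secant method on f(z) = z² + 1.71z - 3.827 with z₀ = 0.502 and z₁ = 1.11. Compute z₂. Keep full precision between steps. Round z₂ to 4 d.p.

1.3198

f(z_0) = -2.716576, f(z_1) = -0.696800
z_2 = 1.110000 - (-0.696800)·(1.110000 - 0.502000)/(-0.696800 - (-2.716576)) = 1.319753; f(z_2) = 0.171526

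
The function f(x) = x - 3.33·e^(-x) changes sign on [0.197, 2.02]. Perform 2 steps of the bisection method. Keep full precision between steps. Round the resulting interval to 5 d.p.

f(0.197000) = -2.537565, f(2.020000) = 1.578257 (opposite signs)
step 1: m = 1.108500, f(m) = 0.009421 > 0 → root in [0.197000, 1.108500]
step 2: m = 0.652750, f(m) = -1.080888 < 0 → root in [0.652750, 1.108500]

[0.65275, 1.10850]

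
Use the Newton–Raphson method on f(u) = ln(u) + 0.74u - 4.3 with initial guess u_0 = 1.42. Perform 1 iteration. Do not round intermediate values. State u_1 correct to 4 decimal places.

3.4270

f'(u) = 1/u + 0.74
u_0 = 1.420000: f = -2.898543, f' = 1.444225 → u_1 = 1.420000 - (-2.898543)/(1.444225) = 3.426988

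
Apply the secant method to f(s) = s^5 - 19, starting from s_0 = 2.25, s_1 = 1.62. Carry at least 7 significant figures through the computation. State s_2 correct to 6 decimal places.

1.726234

f(s_0) = 38.665039, f(s_1) = -7.842290
s_2 = 1.620000 - (-7.842290)·(1.620000 - 2.250000)/(-7.842290 - (38.665039)) = 1.726234; f(s_2) = -3.671563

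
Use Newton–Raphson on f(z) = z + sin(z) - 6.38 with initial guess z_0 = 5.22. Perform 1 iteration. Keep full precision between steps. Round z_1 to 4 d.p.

6.5886

f'(z) = 1 + cos(z)
z_0 = 5.220000: f = -2.033908, f' = 1.486091 → z_1 = 5.220000 - (-2.033908)/(1.486091) = 6.588630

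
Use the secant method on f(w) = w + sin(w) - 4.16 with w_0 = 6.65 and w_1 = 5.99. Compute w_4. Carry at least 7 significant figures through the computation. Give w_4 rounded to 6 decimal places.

5.090571

f(w_0) = 2.848644, f(w_1) = 1.540997
w_2 = 5.990000 - (1.540997)·(5.990000 - 6.650000)/(1.540997 - (2.848644)) = 5.212223; f(w_2) = 0.174561
w_3 = 5.212223 - (0.174561)·(5.212223 - 5.990000)/(0.174561 - (1.540997)) = 5.112863; f(w_3) = 0.031986
w_4 = 5.112863 - (0.031986)·(5.112863 - 5.212223)/(0.031986 - (0.174561)) = 5.090571; f(w_4) = 0.001234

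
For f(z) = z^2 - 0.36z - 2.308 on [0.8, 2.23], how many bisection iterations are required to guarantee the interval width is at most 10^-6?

Initial width b − a = 2.23 − 0.8 = 1.430000.
After n steps the width is (b−a)/2^n; need (b−a)/2^n ≤ 10^-6.
So n ≥ log₂(1.430000/10^-6) = log₂(1430000.0000) ≈ 20.4476.
Hence n = 21.

21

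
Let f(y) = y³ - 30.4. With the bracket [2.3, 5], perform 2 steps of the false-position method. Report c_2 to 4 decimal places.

f(2.300000) = -18.233000, f(5.000000) = 94.600000
step 1: c = 2.736301, f(c) = -9.912386 < 0 → new bracket [2.736301, 5.000000]
step 2: c = 2.950999, f(c) = -4.701531 < 0 → new bracket [2.950999, 5.000000]

2.9510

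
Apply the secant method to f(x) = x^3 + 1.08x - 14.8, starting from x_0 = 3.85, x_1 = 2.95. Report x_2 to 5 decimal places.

f(x_0) = 46.424625, f(x_1) = 14.058375
x_2 = 2.950000 - (14.058375)·(2.950000 - 3.850000)/(14.058375 - (46.424625)) = 2.559082; f(x_2) = 4.722990

2.55908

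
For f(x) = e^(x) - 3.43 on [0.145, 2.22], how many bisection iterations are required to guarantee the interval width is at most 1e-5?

Initial width b − a = 2.22 − 0.145 = 2.075000.
After n steps the width is (b−a)/2^n; need (b−a)/2^n ≤ 1e-5.
So n ≥ log₂(2.075000/1e-5) = log₂(207500.0000) ≈ 17.6628.
Hence n = 18.

18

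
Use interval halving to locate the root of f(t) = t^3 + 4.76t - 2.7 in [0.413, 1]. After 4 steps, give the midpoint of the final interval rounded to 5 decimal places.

0.54141

f(0.413000) = -0.663675, f(1.000000) = 3.060000 (opposite signs)
step 1: m = 0.706500, f(m) = 1.015584 > 0 → root in [0.413000, 0.706500]
step 2: m = 0.559750, f(m) = 0.139791 > 0 → root in [0.413000, 0.559750]
step 3: m = 0.486375, f(m) = -0.269798 < 0 → root in [0.486375, 0.559750]
step 4: m = 0.523062, f(m) = -0.067116 < 0 → root in [0.523062, 0.559750]
Midpoint of [0.523062, 0.559750] = 0.541406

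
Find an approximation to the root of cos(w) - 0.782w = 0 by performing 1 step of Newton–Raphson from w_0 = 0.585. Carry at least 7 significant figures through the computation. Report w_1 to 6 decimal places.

f'(w) = -sin(w) - 0.782
w_0 = 0.585000: f = 0.376242, f' = -1.334199 → w_1 = 0.585000 - (0.376242)/(-1.334199) = 0.866998

0.866998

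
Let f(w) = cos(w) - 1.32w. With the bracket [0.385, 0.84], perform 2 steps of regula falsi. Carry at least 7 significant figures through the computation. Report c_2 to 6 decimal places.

0.617138

False-position update: c = (a·f(b) − b·f(a))/(f(b) − f(a)); replace the endpoint whose sign matches f(c).
f(0.385000) = 0.418598, f(0.840000) = -0.441337
step 1: c = 0.606484, f(c) = 0.021098 > 0 → new bracket [0.606484, 0.840000]
step 2: c = 0.617138, f(c) = 0.000916 > 0 → new bracket [0.617138, 0.840000]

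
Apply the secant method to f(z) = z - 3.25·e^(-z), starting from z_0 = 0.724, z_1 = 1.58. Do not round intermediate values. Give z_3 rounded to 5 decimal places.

Secant update: z_(k+1) = z_k − f(z_k)·(z_k − z_(k-1))/(f(z_k) − f(z_(k-1))).
f(z_0) = -0.851630, f(z_1) = 0.910581
z_2 = 1.580000 - (0.910581)·(1.580000 - 0.724000)/(0.910581 - (-0.851630)) = 1.137682; f(z_2) = 0.095858
z_3 = 1.137682 - (0.095858)·(1.137682 - 1.580000)/(0.095858 - (0.910581)) = 1.085640; f(z_3) = -0.011838

1.08564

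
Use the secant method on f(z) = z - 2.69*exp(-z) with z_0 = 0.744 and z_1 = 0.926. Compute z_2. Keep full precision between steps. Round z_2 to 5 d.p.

0.99037

Secant update: z_(k+1) = z_k − f(z_k)·(z_k − z_(k-1))/(f(z_k) − f(z_(k-1))).
f(z_0) = -0.534313, f(z_1) = -0.139603
z_2 = 0.926000 - (-0.139603)·(0.926000 - 0.744000)/(-0.139603 - (-0.534313)) = 0.990371; f(z_2) = -0.008800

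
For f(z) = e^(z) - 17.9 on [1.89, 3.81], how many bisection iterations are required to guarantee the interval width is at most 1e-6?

Initial width b − a = 3.81 − 1.89 = 1.920000.
After n steps the width is (b−a)/2^n; need (b−a)/2^n ≤ 1e-6.
So n ≥ log₂(1.920000/1e-6) = log₂(1920000.0000) ≈ 20.8727.
Hence n = 21.

21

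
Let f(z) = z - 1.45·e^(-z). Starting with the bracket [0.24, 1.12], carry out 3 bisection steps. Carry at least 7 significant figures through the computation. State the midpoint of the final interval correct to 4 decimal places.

0.7350

f(0.240000) = -0.900610, f(1.120000) = 0.646894 (opposite signs)
step 1: m = 0.680000, f(m) = -0.054595 < 0 → root in [0.680000, 1.120000]
step 2: m = 0.900000, f(m) = 0.310474 > 0 → root in [0.680000, 0.900000]
step 3: m = 0.790000, f(m) = 0.131925 > 0 → root in [0.680000, 0.790000]
Midpoint of [0.680000, 0.790000] = 0.735000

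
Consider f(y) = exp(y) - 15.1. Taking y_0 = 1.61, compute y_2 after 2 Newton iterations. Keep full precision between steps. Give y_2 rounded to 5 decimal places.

f'(y) = exp(y)
y_0 = 1.610000: f = -10.097189, f' = 5.002811 → y_1 = 1.610000 - (-10.097189)/(5.002811) = 3.628303
y_1 = 3.628303: f = 22.548871, f' = 37.648871 → y_2 = 3.628303 - (22.548871)/(37.648871) = 3.029377

3.02938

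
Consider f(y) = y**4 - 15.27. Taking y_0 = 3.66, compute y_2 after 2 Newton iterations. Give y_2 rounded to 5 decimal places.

Newton update: y ← y − f(y)/f'(y).
f'(y) = 4y**3
y_0 = 3.660000: f = 164.172099, f' = 196.111584 → y_1 = 3.660000 - (164.172099)/(196.111584) = 2.822864
y_1 = 2.822864: f = 48.227952, f' = 89.976642 → y_2 = 2.822864 - (48.227952)/(89.976642) = 2.286859

2.28686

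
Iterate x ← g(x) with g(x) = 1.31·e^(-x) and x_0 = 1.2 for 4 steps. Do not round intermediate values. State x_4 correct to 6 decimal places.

0.762036

x_1 = g(1.200000) = 0.394564
x_2 = g(0.394564) = 0.882905
x_3 = g(0.882905) = 0.541789
x_4 = g(0.541789) = 0.762036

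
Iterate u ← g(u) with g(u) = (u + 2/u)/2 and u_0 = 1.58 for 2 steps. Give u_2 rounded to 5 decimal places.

1.41424

u_1 = g(1.580000) = 1.422911
u_2 = g(1.422911) = 1.414240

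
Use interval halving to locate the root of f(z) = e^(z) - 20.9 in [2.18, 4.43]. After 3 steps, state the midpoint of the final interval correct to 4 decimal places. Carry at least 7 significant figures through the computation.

3.1644

f(2.180000) = -12.053694, f(4.430000) = 63.031417 (opposite signs)
step 1: m = 3.305000, f(m) = 6.348542 > 0 → root in [2.180000, 3.305000]
step 2: m = 2.742500, f(m) = -5.374249 < 0 → root in [2.742500, 3.305000]
step 3: m = 3.023750, f(m) = -0.331722 < 0 → root in [3.023750, 3.305000]
Midpoint of [3.023750, 3.305000] = 3.164375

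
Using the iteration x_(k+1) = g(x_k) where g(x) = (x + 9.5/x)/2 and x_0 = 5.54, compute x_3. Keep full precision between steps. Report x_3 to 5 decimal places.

3.08248

x_1 = g(5.540000) = 3.627401
x_2 = g(3.627401) = 3.123178
x_3 = g(3.123178) = 3.082476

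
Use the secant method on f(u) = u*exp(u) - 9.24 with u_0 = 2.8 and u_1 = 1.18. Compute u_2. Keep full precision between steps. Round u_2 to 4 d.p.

1.3873

f(u_0) = 36.805011, f(u_1) = -5.399838
u_2 = 1.180000 - (-5.399838)·(1.180000 - 2.800000)/(-5.399838 - (36.805011)) = 1.387269; f(u_2) = -3.685517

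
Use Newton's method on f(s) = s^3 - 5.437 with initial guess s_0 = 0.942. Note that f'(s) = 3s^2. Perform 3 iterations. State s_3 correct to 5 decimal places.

s_0 = 0.942000: f = -4.601103, f' = 2.662092 → s_1 = 0.942000 - (-4.601103)/(2.662092) = 2.670379
s_1 = 2.670379: f = 13.605263, f' = 21.392767 → s_2 = 2.670379 - (13.605263)/(21.392767) = 2.034404
s_2 = 2.034404: f = 2.982988, f' = 12.416396 → s_3 = 2.034404 - (2.982988)/(12.416396) = 1.794158

1.79416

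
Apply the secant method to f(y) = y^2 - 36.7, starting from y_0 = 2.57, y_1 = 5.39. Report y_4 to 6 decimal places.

f(y_0) = -30.095100, f(y_1) = -7.647900
y_2 = 5.390000 - (-7.647900)·(5.390000 - 2.570000)/(-7.647900 - (-30.095100)) = 6.350791; f(y_2) = 3.632552
y_3 = 6.350791 - (3.632552)·(6.350791 - 5.390000)/(3.632552 - (-7.647900)) = 6.041396; f(y_3) = -0.201539
y_4 = 6.041396 - (-0.201539)·(6.041396 - 6.350791)/(-0.201539 - (3.632552)) = 6.057659; f(y_4) = -0.004767

6.057659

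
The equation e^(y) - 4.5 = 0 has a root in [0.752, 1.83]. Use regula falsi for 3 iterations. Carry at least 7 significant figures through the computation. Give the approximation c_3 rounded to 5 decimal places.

1.50096

f(0.752000) = -2.378762, f(1.830000) = 1.733887
step 1: c = 1.375517, f(c) = -0.542879 < 0 → new bracket [1.375517, 1.830000]
step 2: c = 1.483885, f(c) = -0.089954 < 0 → new bracket [1.483885, 1.830000]
step 3: c = 1.500956, f(c) = -0.014025 < 0 → new bracket [1.500956, 1.830000]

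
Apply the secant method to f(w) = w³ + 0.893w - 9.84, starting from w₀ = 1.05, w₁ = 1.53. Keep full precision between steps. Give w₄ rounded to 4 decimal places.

f(w_0) = -7.744725, f(w_1) = -4.892133
w_2 = 1.530000 - (-4.892133)·(1.530000 - 1.050000)/(-4.892133 - (-7.744725)) = 2.353190; f(w_2) = 5.292187
w_3 = 2.353190 - (5.292187)·(2.353190 - 1.530000)/(5.292187 - (-4.892133)) = 1.925427; f(w_3) = -0.982521
w_4 = 1.925427 - (-0.982521)·(1.925427 - 2.353190)/(-0.982521 - (5.292187)) = 1.992408; f(w_4) = -0.151542

1.9924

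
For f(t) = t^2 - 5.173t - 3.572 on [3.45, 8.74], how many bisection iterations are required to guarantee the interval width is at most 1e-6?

23

Initial width b − a = 8.74 − 3.45 = 5.290000.
After n steps the width is (b−a)/2^n; need (b−a)/2^n ≤ 1e-6.
So n ≥ log₂(5.290000/1e-6) = log₂(5290000.0000) ≈ 22.3348.
Hence n = 23.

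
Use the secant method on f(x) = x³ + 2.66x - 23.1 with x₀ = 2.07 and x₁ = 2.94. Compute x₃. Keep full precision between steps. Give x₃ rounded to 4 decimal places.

2.5295

f(x_0) = -8.724057, f(x_1) = 10.132584
x_2 = 2.940000 - (10.132584)·(2.940000 - 2.070000)/(10.132584 - (-8.724057)) = 2.472507; f(x_2) = -1.407977
x_3 = 2.472507 - (-1.407977)·(2.472507 - 2.940000)/(-1.407977 - (10.132584)) = 2.529542; f(x_3) = -0.185928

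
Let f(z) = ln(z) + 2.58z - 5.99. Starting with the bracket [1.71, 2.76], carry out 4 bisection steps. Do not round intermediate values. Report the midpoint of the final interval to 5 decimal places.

f(1.710000) = -1.041707, f(2.760000) = 2.146031 (opposite signs)
step 1: m = 2.235000, f(m) = 0.580541 > 0 → root in [1.710000, 2.235000]
step 2: m = 1.972500, f(m) = -0.221648 < 0 → root in [1.972500, 2.235000]
step 3: m = 2.103750, f(m) = 0.181396 > 0 → root in [1.972500, 2.103750]
step 4: m = 2.038125, f(m) = -0.019607 < 0 → root in [2.038125, 2.103750]
Midpoint of [2.038125, 2.103750] = 2.070937

2.07094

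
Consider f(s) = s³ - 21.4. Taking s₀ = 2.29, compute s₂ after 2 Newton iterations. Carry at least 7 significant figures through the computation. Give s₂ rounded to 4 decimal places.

f'(s) = 3s²
s_0 = 2.290000: f = -9.391011, f' = 15.732300 → s_1 = 2.290000 - (-9.391011)/(15.732300) = 2.886925
s_1 = 2.886925: f = 2.660615, f' = 25.003016 → s_2 = 2.886925 - (2.660615)/(25.003016) = 2.780514

2.7805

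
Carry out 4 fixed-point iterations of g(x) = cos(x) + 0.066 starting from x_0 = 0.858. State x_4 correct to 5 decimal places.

x_1 = g(0.858000) = 0.719952
x_2 = g(0.719952) = 0.817837
x_3 = g(0.817837) = 0.749801
x_4 = g(0.749801) = 0.797825

0.79782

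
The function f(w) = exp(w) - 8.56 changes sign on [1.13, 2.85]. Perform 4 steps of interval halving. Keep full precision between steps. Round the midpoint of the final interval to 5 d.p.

f(1.130000) = -5.464343, f(2.850000) = 8.727782 (opposite signs)
step 1: m = 1.990000, f(m) = -1.244466 < 0 → root in [1.990000, 2.850000]
step 2: m = 2.420000, f(m) = 2.685859 > 0 → root in [1.990000, 2.420000]
step 3: m = 2.205000, f(m) = 0.510252 > 0 → root in [1.990000, 2.205000]
step 4: m = 2.097500, f(m) = -0.414220 < 0 → root in [2.097500, 2.205000]
Midpoint of [2.097500, 2.205000] = 2.151250

2.15125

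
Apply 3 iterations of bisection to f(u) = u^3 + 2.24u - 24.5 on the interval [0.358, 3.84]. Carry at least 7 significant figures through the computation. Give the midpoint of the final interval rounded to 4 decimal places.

2.7519

f(0.358000) = -23.652197, f(3.840000) = 40.724704 (opposite signs)
step 1: m = 2.099000, f(m) = -10.550464 < 0 → root in [2.099000, 3.840000]
step 2: m = 2.969500, f(m) = 8.336524 > 0 → root in [2.099000, 2.969500]
step 3: m = 2.534250, f(m) = -2.547254 < 0 → root in [2.534250, 2.969500]
Midpoint of [2.534250, 2.969500] = 2.751875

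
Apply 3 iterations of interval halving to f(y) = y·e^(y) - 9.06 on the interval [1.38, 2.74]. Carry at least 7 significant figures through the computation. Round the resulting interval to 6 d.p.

f(1.380000) = -3.574636, f(2.740000) = 33.374339 (opposite signs)
step 1: m = 2.060000, f(m) = 7.102698 > 0 → root in [1.380000, 2.060000]
step 2: m = 1.720000, f(m) = 0.545389 > 0 → root in [1.380000, 1.720000]
step 3: m = 1.550000, f(m) = -1.757221 < 0 → root in [1.550000, 1.720000]

[1.550000, 1.720000]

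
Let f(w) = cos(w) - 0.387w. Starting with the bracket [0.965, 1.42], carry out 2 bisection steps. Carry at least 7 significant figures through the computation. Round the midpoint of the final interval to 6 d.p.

f(0.965000) = 0.195962, f(1.420000) = -0.399315 (opposite signs)
step 1: m = 1.192500, f(m) = -0.092160 < 0 → root in [0.965000, 1.192500]
step 2: m = 1.078750, f(m) = 0.054954 > 0 → root in [1.078750, 1.192500]
Midpoint of [1.078750, 1.192500] = 1.135625

1.135625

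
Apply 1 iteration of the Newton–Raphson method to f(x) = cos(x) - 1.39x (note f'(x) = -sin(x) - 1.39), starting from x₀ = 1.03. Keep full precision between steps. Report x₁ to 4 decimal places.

0.6220

x_0 = 1.030000: f = -0.916881, f' = -2.247299 → x_1 = 1.030000 - (-0.916881)/(-2.247299) = 0.622007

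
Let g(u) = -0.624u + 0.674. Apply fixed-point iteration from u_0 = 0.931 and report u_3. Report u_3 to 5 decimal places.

0.28966

u_1 = g(0.931000) = 0.093056
u_2 = g(0.093056) = 0.615933
u_3 = g(0.615933) = 0.289658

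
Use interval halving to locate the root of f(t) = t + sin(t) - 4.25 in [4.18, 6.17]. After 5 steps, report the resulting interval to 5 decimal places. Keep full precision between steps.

f(4.180000) = -0.931597, f(6.170000) = 1.807056 (opposite signs)
step 1: m = 5.175000, f(m) = 0.030110 > 0 → root in [4.180000, 5.175000]
step 2: m = 4.677500, f(m) = -0.571891 < 0 → root in [4.677500, 5.175000]
step 3: m = 4.926250, f(m) = -0.300969 < 0 → root in [4.926250, 5.175000]
step 4: m = 5.050625, f(m) = -0.142716 < 0 → root in [5.050625, 5.175000]
step 5: m = 5.112813, f(m) = -0.058083 < 0 → root in [5.112813, 5.175000]

[5.11281, 5.17500]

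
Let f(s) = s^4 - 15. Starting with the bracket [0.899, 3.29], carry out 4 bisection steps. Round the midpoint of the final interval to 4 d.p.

f(0.899000) = -14.346811, f(3.290000) = 102.161141 (opposite signs)
step 1: m = 2.094500, f(m) = 4.245157 > 0 → root in [0.899000, 2.094500]
step 2: m = 1.496750, f(m) = -9.981233 < 0 → root in [1.496750, 2.094500]
step 3: m = 1.795625, f(m) = -4.604089 < 0 → root in [1.795625, 2.094500]
step 4: m = 1.945063, f(m) = -0.686882 < 0 → root in [1.945063, 2.094500]
Midpoint of [1.945063, 2.094500] = 2.019781

2.0198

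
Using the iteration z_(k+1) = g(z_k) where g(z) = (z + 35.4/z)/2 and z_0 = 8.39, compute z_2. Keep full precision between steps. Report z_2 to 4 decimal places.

z_1 = g(8.390000) = 6.304654
z_2 = g(6.304654) = 5.959777

5.9598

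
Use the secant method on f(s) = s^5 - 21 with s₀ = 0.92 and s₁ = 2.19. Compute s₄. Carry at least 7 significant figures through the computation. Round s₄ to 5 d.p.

1.92680

Secant update: s_(k+1) = s_k − f(s_k)·(s_k − s_(k-1))/(f(s_k) − f(s_(k-1))).
f(s_0) = -20.340918, f(s_1) = 29.375640
s_2 = 2.190000 - (29.375640)·(2.190000 - 0.920000)/(29.375640 - (-20.340918)) = 1.439605; f(s_2) = -14.816754
s_3 = 1.439605 - (-14.816754)·(1.439605 - 2.190000)/(-14.816754 - (29.375640)) = 1.691196; f(s_3) = -7.165296
s_4 = 1.691196 - (-7.165296)·(1.691196 - 1.439605)/(-7.165296 - (-14.816754)) = 1.926802; f(s_4) = 5.557368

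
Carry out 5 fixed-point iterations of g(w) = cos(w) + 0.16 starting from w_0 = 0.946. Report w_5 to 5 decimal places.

w_1 = g(0.946000) = 0.744932
w_2 = g(0.744932) = 0.895134
w_3 = g(0.895134) = 0.785414
w_4 = g(0.785414) = 0.867095
w_5 = g(0.867095) = 0.807044

0.80704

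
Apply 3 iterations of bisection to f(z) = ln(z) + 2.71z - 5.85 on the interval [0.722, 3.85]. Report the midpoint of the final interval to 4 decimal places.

2.0905

f(0.722000) = -4.219110, f(3.850000) = 5.931573 (opposite signs)
step 1: m = 2.286000, f(m) = 1.171864 > 0 → root in [0.722000, 2.286000]
step 2: m = 1.504000, f(m) = -1.366032 < 0 → root in [1.504000, 2.286000]
step 3: m = 1.895000, f(m) = -0.075331 < 0 → root in [1.895000, 2.286000]
Midpoint of [1.895000, 2.286000] = 2.090500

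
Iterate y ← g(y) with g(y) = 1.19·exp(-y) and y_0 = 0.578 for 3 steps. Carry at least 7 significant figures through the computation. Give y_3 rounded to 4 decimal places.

0.6463

y_1 = g(0.578000) = 0.667613
y_2 = g(0.667613) = 0.610388
y_3 = g(0.610388) = 0.646336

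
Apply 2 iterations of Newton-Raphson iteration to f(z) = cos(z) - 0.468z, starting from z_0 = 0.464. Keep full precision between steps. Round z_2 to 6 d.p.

1.057821

f'(z) = -sin(z) - 0.468
z_0 = 0.464000: f = 0.677118, f' = -0.915529 → z_1 = 0.464000 - (0.677118)/(-0.915529) = 1.203592
z_1 = 1.203592: f = -0.204273, f' = -1.401335 → z_2 = 1.203592 - (-0.204273)/(-1.401335) = 1.057821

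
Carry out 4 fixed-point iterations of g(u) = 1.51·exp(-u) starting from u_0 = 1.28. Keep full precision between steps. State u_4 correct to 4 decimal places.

0.8627

u_1 = g(1.280000) = 0.419836
u_2 = g(0.419836) = 0.992303
u_3 = g(0.992303) = 0.559790
u_4 = g(0.559790) = 0.862707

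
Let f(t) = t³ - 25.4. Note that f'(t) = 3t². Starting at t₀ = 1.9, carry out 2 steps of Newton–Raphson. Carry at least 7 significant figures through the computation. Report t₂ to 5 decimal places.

3.05696

Newton update: t ← t − f(t)/f'(t).
t_0 = 1.900000: f = -18.541000, f' = 10.830000 → t_1 = 1.900000 - (-18.541000)/(10.830000) = 3.612004
t_1 = 3.612004: f = 21.724261, f' = 39.139712 → t_2 = 3.612004 - (21.724261)/(39.139712) = 3.056960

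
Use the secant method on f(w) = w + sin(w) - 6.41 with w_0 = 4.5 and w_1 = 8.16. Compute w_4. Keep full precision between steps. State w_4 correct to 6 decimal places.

6.346626

f(w_0) = -2.887530, f(w_1) = 2.703541
w_2 = 8.160000 - (2.703541)·(8.160000 - 4.500000)/(2.703541 - (-2.887530)) = 6.390221; f(w_2) = 0.087053
w_3 = 6.390221 - (0.087053)·(6.390221 - 8.160000)/(0.087053 - (2.703541)) = 6.331339; f(w_3) = -0.030526
w_4 = 6.331339 - (-0.030526)·(6.331339 - 6.390221)/(-0.030526 - (0.087053)) = 6.346626; f(w_4) = 0.000024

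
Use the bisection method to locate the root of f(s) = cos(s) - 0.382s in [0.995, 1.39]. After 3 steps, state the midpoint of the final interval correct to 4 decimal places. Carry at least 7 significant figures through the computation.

f(0.995000) = 0.164413, f(1.390000) = -0.351167 (opposite signs)
step 1: m = 1.192500, f(m) = -0.086197 < 0 → root in [0.995000, 1.192500]
step 2: m = 1.093750, f(m) = 0.041345 > 0 → root in [1.093750, 1.192500]
step 3: m = 1.143125, f(m) = -0.021921 < 0 → root in [1.093750, 1.143125]
Midpoint of [1.093750, 1.143125] = 1.118437

1.1184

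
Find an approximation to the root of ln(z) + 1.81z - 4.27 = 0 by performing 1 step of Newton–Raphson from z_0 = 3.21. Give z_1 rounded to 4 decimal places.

1.9343

f'(z) = 1/z + 1.81
z_0 = 3.210000: f = 2.706371, f' = 2.121526 → z_1 = 3.210000 - (2.706371)/(2.121526) = 1.934328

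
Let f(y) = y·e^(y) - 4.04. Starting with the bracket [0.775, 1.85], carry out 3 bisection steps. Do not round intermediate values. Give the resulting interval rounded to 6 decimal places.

f(0.775000) = -2.357791, f(1.850000) = 7.725666 (opposite signs)
step 1: m = 1.312500, f(m) = 0.836529 > 0 → root in [0.775000, 1.312500]
step 2: m = 1.043750, f(m) = -1.075910 < 0 → root in [1.043750, 1.312500]
step 3: m = 1.178125, f(m) = -0.213123 < 0 → root in [1.178125, 1.312500]

[1.178125, 1.312500]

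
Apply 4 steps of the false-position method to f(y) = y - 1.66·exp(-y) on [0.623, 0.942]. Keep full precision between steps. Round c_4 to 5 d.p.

f(0.623000) = -0.267313, f(0.942000) = 0.294853
step 1: c = 0.774686, f(c) = 0.009678 > 0 → new bracket [0.623000, 0.774686]
step 2: c = 0.769386, f(c) = 0.000313 > 0 → new bracket [0.623000, 0.769386]
step 3: c = 0.769215, f(c) = 0.000010 > 0 → new bracket [0.623000, 0.769215]
step 4: c = 0.769210, f(c) = 0.000000 > 0 → new bracket [0.623000, 0.769210]

0.76921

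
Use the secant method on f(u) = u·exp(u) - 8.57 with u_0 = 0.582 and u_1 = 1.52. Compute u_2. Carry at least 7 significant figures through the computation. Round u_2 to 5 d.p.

Secant update: u_(k+1) = u_k − f(u_k)·(u_k − u_(k-1))/(f(u_k) − f(u_(k-1))).
f(u_0) = -7.528445, f(u_1) = -1.620218
u_2 = 1.520000 - (-1.620218)·(1.520000 - 0.582000)/(-1.620218 - (-7.528445)) = 1.777228; f(u_2) = 1.939542

1.77723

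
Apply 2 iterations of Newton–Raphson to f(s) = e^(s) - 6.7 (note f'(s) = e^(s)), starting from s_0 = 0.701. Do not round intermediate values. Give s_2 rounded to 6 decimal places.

s_0 = 0.701000: f = -4.684233, f' = 2.015767 → s_1 = 0.701000 - (-4.684233)/(2.015767) = 3.024796
s_1 = 3.024796: f = 13.889806, f' = 20.589806 → s_2 = 3.024796 - (13.889806)/(20.589806) = 2.350200

2.350200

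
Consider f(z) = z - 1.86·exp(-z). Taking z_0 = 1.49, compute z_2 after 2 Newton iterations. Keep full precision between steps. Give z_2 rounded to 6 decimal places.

0.817942

Newton update: z ← z − f(z)/f'(z).
f'(z) = 1 + 1.86·exp(-z)
z_0 = 1.490000: f = 1.070807, f' = 1.419193 → z_1 = 1.490000 - (1.070807)/(1.419193) = 0.735482
z_1 = 0.735482: f = -0.155968, f' = 1.891450 → z_2 = 0.735482 - (-0.155968)/(1.891450) = 0.817942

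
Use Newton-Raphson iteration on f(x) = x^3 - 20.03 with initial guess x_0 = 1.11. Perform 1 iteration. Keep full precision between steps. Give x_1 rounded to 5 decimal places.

Newton update: x ← x − f(x)/f'(x).
f'(x) = 3x^2
x_0 = 1.110000: f = -18.662369, f' = 3.696300 → x_1 = 1.110000 - (-18.662369)/(3.696300) = 6.158932

6.15893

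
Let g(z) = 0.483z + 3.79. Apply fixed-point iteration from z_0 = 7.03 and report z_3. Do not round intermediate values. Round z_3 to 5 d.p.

z_1 = g(7.030000) = 7.185490
z_2 = g(7.185490) = 7.260592
z_3 = g(7.260592) = 7.296866

7.29687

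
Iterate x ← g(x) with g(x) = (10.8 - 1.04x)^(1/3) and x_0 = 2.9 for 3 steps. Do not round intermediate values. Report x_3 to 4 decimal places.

2.0534

x_1 = g(2.900000) = 1.981836
x_2 = g(1.981836) = 2.059770
x_3 = g(2.059770) = 2.053382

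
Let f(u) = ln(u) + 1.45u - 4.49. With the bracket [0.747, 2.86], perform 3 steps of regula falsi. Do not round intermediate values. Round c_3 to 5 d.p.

f(0.747000) = -3.698540, f(2.860000) = 0.707822
step 1: c = 2.520576, f(c) = 0.089322 > 0 → new bracket [0.747000, 2.520576]
step 2: c = 2.478753, f(c) = 0.011947 > 0 → new bracket [0.747000, 2.478753]
step 3: c = 2.473177, f(c) = 0.001610 > 0 → new bracket [0.747000, 2.473177]

2.47318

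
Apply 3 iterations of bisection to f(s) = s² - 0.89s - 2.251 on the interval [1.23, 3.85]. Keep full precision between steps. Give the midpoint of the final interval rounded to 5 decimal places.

f(1.230000) = -1.832800, f(3.850000) = 9.145000 (opposite signs)
step 1: m = 2.540000, f(m) = 1.940000 > 0 → root in [1.230000, 2.540000]
step 2: m = 1.885000, f(m) = -0.375425 < 0 → root in [1.885000, 2.540000]
step 3: m = 2.212500, f(m) = 0.675031 > 0 → root in [1.885000, 2.212500]
Midpoint of [1.885000, 2.212500] = 2.048750

2.04875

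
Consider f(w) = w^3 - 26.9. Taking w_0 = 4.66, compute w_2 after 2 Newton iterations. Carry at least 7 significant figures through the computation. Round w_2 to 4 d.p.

3.0702

Newton update: w ← w − f(w)/f'(w).
f'(w) = 3w^2
w_0 = 4.660000: f = 74.294696, f' = 65.146800 → w_1 = 4.660000 - (74.294696)/(65.146800) = 3.519580
w_1 = 3.519580: f = 16.698608, f' = 37.162336 → w_2 = 3.519580 - (16.698608)/(37.162336) = 3.070238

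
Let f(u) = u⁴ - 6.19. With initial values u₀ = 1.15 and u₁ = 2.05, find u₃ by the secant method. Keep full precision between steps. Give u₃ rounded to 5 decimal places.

f(u_0) = -4.440994, f(u_1) = 11.471006
u_2 = 2.050000 - (11.471006)·(2.050000 - 1.150000)/(11.471006 - (-4.440994)) = 1.401187; f(u_2) = -2.335350
u_3 = 1.401187 - (-2.335350)·(1.401187 - 2.050000)/(-2.335350 - (11.471006)) = 1.510934; f(u_3) = -0.978265

1.51093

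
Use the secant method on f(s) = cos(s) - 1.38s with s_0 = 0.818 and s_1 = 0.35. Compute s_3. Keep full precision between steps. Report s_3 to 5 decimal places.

0.59932

f(s_0) = -0.445158, f(s_1) = 0.456373
s_2 = 0.350000 - (0.456373)·(0.350000 - 0.818000)/(0.456373 - (-0.445158)) = 0.586911; f(s_2) = 0.022718
s_3 = 0.586911 - (0.022718)·(0.586911 - 0.350000)/(0.022718 - (0.456373)) = 0.599322; f(s_3) = -0.001347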